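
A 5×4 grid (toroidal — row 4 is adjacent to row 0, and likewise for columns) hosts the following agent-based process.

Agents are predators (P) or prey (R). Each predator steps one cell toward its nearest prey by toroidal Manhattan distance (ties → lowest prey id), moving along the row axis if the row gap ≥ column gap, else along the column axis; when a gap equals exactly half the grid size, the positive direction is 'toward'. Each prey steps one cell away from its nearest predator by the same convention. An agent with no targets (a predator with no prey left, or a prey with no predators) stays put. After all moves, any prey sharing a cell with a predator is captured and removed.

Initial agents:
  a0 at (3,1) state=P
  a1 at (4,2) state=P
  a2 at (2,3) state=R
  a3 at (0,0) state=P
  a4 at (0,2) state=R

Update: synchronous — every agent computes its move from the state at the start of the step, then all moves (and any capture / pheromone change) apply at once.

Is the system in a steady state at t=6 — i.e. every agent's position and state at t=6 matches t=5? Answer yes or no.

yes

t=1: a0@(3,2):P a1@(0,2):P a2@(2,2):R a3@(0,1):P a4@(1,2):R
t=2: a0@(2,2):P a1@(1,2):P a3@(1,1):P
t=3: (unchanged — steady state)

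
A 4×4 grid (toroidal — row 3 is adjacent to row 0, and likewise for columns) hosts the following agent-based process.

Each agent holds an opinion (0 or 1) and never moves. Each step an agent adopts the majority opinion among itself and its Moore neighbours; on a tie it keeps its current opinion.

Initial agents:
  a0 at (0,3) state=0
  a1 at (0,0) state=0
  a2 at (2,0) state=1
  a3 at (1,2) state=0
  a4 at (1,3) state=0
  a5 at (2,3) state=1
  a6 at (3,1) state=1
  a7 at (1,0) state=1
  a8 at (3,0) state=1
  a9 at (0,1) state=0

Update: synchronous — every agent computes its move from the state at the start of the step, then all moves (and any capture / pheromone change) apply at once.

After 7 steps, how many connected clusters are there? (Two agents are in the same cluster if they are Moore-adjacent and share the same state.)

t=1: a0@(0,3):0 a1@(0,0):0 a2@(2,0):1 a3@(1,2):0 a4@(1,3):0 a5@(2,3):1 a6@(3,1):1 a7@(1,0):0 a8@(3,0):1 a9@(0,1):0
t=2: (unchanged — steady state)

2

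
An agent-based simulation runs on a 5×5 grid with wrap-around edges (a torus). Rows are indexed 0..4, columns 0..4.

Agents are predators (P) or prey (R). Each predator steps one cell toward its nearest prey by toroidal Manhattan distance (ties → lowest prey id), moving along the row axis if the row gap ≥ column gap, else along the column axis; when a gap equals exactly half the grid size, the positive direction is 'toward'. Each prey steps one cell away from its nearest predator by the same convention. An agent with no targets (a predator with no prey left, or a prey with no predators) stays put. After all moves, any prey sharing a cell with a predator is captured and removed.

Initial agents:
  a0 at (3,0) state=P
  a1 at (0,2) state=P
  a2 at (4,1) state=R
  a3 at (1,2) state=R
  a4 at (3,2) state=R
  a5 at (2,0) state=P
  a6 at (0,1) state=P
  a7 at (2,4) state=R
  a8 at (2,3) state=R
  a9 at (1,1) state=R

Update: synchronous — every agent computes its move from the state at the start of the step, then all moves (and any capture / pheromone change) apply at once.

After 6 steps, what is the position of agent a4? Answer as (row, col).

(1, 3)

t=1: a0@(4,0):P a1@(1,2):P a2@(3,1):R a3@(2,2):R a4@(3,3):R a5@(2,4):P a6@(4,1):P a7@(2,3):R a8@(2,2):R a9@(2,1):R
t=2: a0@(3,0):P a1@(2,2):P a2@(2,1):R a3@(3,2):R a4@(4,3):R a5@(2,3):P a6@(3,1):P a8@(3,2):R
t=3: a0@(2,0):P a1@(2,1):P a3@(4,2):R a4@(0,3):R a5@(2,2):P a6@(2,1):P a8@(4,2):R
t=4: a0@(3,0):P a1@(3,1):P a3@(0,2):R a4@(4,3):R a5@(3,2):P a6@(3,1):P a8@(0,2):R
t=5: a0@(3,4):P a1@(4,1):P a3@(1,2):R a4@(0,3):R a5@(4,2):P a6@(4,1):P a8@(1,2):R
t=6: a0@(4,4):P a1@(0,1):P a3@(2,2):R a4@(1,3):R a5@(0,2):P a6@(0,1):P a8@(2,2):R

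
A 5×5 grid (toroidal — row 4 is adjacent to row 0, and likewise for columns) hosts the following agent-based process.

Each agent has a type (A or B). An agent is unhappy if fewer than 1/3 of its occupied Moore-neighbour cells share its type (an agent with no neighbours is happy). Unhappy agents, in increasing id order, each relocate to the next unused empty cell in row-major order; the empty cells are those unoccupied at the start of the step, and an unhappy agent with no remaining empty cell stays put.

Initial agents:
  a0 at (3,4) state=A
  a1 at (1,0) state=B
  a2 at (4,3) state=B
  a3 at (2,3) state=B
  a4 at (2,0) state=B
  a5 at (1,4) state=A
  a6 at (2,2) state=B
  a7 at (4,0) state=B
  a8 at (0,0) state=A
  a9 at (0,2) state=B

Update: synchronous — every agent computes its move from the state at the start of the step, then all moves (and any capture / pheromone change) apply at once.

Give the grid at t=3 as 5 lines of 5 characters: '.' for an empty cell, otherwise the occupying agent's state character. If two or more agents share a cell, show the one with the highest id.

AAB.B
BA...
B.BB.
.....
...B.

t=1: a0@(0,1):A a1@(1,0):B a2@(4,3):B a3@(2,3):B a4@(2,0):B a5@(0,3):A a6@(2,2):B a7@(0,4):B a8@(0,0):A a9@(0,2):B
t=2: a0@(0,1):A a1@(1,0):B a2@(4,3):B a3@(2,3):B a4@(2,0):B a5@(1,1):A a6@(2,2):B a7@(0,4):B a8@(0,0):A a9@(0,2):B
t=3: (unchanged — steady state)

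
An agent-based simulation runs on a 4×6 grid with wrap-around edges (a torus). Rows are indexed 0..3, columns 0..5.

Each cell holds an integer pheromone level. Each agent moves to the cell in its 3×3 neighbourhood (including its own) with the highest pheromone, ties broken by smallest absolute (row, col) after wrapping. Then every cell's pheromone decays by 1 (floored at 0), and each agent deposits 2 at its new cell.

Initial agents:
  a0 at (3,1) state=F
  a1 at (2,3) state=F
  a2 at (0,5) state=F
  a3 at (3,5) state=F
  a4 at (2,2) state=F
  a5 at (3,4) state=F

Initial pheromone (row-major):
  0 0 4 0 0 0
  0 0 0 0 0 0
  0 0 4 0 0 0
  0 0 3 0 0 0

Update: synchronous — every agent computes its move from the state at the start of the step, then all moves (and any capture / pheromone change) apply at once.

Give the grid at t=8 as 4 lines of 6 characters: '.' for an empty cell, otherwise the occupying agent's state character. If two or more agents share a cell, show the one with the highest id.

F.F...
......
..F...
......

t=1: a0@(0,2) a1@(2,2) a2@(0,0) a3@(0,0) a4@(2,2) a5@(0,3) | pheromone: 4 0 5 2 0 0 / 0 0 0 0 0 0 / 0 0 7 0 0 0 / 0 0 2 0 0 0
t=2: a0@(0,2) a1@(2,2) a2@(0,0) a3@(0,0) a4@(2,2) a5@(0,2) | pheromone: 7 0 8 1 0 0 / 0 0 0 0 0 0 / 0 0 10 0 0 0 / 0 0 1 0 0 0
t=3: a0@(0,2) a1@(2,2) a2@(0,0) a3@(0,0) a4@(2,2) a5@(0,2) | pheromone: 10 0 11 0 0 0 / 0 0 0 0 0 0 / 0 0 13 0 0 0 / 0 0 0 0 0 0
t=4: a0@(0,2) a1@(2,2) a2@(0,0) a3@(0,0) a4@(2,2) a5@(0,2) | pheromone: 13 0 14 0 0 0 / 0 0 0 0 0 0 / 0 0 16 0 0 0 / 0 0 0 0 0 0
t=5: a0@(0,2) a1@(2,2) a2@(0,0) a3@(0,0) a4@(2,2) a5@(0,2) | pheromone: 16 0 17 0 0 0 / 0 0 0 0 0 0 / 0 0 19 0 0 0 / 0 0 0 0 0 0
t=6: a0@(0,2) a1@(2,2) a2@(0,0) a3@(0,0) a4@(2,2) a5@(0,2) | pheromone: 19 0 20 0 0 0 / 0 0 0 0 0 0 / 0 0 22 0 0 0 / 0 0 0 0 0 0
t=7: a0@(0,2) a1@(2,2) a2@(0,0) a3@(0,0) a4@(2,2) a5@(0,2) | pheromone: 22 0 23 0 0 0 / 0 0 0 0 0 0 / 0 0 25 0 0 0 / 0 0 0 0 0 0
t=8: a0@(0,2) a1@(2,2) a2@(0,0) a3@(0,0) a4@(2,2) a5@(0,2) | pheromone: 25 0 26 0 0 0 / 0 0 0 0 0 0 / 0 0 28 0 0 0 / 0 0 0 0 0 0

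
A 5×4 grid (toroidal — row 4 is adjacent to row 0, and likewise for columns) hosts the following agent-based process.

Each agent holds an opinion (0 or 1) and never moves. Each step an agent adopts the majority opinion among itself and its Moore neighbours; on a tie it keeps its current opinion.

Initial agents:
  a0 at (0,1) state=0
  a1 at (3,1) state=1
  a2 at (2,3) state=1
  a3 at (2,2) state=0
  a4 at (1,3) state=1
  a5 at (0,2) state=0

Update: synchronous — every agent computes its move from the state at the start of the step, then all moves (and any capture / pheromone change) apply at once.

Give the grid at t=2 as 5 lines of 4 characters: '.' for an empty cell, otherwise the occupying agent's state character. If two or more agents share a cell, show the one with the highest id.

.00.
...1
..11
.1..
....

t=1: a0@(0,1):0 a1@(3,1):1 a2@(2,3):1 a3@(2,2):1 a4@(1,3):1 a5@(0,2):0
t=2: (unchanged — steady state)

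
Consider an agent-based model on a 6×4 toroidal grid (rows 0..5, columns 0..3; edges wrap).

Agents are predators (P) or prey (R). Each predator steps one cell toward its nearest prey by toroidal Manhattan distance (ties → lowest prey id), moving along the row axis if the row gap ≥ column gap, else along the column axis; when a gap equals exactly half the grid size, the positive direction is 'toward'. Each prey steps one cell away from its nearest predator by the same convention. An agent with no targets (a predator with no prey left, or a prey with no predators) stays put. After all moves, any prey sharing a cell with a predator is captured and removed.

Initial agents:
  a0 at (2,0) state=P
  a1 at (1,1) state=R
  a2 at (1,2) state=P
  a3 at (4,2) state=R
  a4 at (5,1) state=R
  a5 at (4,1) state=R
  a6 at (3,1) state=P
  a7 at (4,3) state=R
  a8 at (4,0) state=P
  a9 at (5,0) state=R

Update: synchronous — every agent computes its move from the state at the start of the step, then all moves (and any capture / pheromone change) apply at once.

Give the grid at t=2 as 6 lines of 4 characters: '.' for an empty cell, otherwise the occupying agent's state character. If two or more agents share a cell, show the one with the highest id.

t=1: a0@(1,0):P a2@(1,1):P a3@(5,2):R a4@(0,1):R a5@(5,1):R a6@(4,1):P a7@(4,2):R a8@(4,1):P a9@(0,0):R
t=2: a0@(0,0):P a2@(0,1):P a3@(0,2):R a6@(5,1):P a7@(4,3):R a8@(5,1):P a9@(5,0):R

PPR.
....
....
....
...R
RP..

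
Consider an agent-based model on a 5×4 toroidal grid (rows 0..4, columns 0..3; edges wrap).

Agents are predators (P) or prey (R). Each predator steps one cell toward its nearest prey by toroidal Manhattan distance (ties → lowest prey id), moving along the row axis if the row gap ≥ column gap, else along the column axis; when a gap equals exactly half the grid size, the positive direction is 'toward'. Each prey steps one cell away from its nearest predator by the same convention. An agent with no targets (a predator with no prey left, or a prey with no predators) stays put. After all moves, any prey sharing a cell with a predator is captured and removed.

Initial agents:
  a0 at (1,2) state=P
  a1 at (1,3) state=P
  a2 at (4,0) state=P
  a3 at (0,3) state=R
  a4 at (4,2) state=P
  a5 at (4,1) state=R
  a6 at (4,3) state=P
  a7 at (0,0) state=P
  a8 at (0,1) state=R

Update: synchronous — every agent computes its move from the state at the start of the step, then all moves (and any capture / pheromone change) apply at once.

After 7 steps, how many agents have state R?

t=1: a0@(0,2):P a1@(0,3):P a2@(4,1):P a3@(4,3):R a4@(4,1):P a5@(4,2):R a6@(0,3):P a7@(0,3):P
t=2: a0@(4,2):P a1@(4,3):P a2@(4,2):P a3@(3,3):R a4@(4,2):P a5@(3,2):R a6@(4,3):P a7@(4,3):P
t=3: a0@(3,2):P a1@(3,3):P a2@(3,2):P a3@(2,3):R a4@(3,2):P a5@(2,2):R a6@(3,3):P a7@(3,3):P
t=4: a0@(2,2):P a1@(2,3):P a2@(2,2):P a3@(1,3):R a4@(2,2):P a5@(1,2):R a6@(2,3):P a7@(2,3):P
t=5: a0@(1,2):P a1@(1,3):P a2@(1,2):P a3@(0,3):R a4@(1,2):P a5@(0,2):R a6@(1,3):P a7@(1,3):P
t=6: a0@(0,2):P a1@(0,3):P a2@(0,2):P a3@(4,3):R a4@(0,2):P a5@(4,2):R a6@(0,3):P a7@(0,3):P
t=7: a0@(4,2):P a1@(4,3):P a2@(4,2):P a3@(3,3):R a4@(4,2):P a5@(3,2):R a6@(4,3):P a7@(4,3):P

2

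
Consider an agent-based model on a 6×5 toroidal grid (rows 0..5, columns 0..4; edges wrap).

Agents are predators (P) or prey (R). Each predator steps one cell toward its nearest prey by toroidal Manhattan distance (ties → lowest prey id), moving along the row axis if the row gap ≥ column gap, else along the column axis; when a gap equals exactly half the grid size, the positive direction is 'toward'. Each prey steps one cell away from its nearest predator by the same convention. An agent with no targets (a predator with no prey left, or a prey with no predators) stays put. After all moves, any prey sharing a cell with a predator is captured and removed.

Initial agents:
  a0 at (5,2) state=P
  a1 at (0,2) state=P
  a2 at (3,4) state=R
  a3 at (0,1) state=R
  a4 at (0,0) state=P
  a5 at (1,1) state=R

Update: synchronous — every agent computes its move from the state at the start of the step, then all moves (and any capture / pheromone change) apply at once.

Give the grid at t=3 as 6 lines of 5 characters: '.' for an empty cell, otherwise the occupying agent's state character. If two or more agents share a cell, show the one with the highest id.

P..RP
.....
.R..R
.....
.....
.....

t=1: a0@(0,2):P a1@(0,1):P a2@(2,4):R a3@(0,0):R a4@(0,1):P a5@(2,1):R
t=2: a0@(0,1):P a1@(0,0):P a2@(3,4):R a3@(0,4):R a4@(0,0):P a5@(3,1):R
t=3: a0@(0,0):P a1@(0,4):P a2@(2,4):R a3@(0,3):R a4@(0,4):P a5@(2,1):R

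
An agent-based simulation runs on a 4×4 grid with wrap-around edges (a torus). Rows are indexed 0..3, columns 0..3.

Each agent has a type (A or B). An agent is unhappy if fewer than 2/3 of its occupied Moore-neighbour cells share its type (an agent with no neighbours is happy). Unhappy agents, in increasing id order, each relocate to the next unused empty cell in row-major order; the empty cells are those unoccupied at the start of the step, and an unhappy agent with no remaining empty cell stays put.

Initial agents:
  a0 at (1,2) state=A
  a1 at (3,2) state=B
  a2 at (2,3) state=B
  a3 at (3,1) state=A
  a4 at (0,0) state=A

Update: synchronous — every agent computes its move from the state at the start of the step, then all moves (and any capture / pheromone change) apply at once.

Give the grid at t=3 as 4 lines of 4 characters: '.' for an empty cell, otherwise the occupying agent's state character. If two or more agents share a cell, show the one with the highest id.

A.AB
A..B
....
....

t=1: a0@(0,1):A a1@(0,2):B a2@(0,3):B a3@(1,0):A a4@(0,0):A
t=2: a0@(0,1):A a1@(1,1):B a2@(1,2):B a3@(1,0):A a4@(0,0):A
t=3: a0@(0,2):A a1@(0,3):B a2@(1,3):B a3@(1,0):A a4@(0,0):A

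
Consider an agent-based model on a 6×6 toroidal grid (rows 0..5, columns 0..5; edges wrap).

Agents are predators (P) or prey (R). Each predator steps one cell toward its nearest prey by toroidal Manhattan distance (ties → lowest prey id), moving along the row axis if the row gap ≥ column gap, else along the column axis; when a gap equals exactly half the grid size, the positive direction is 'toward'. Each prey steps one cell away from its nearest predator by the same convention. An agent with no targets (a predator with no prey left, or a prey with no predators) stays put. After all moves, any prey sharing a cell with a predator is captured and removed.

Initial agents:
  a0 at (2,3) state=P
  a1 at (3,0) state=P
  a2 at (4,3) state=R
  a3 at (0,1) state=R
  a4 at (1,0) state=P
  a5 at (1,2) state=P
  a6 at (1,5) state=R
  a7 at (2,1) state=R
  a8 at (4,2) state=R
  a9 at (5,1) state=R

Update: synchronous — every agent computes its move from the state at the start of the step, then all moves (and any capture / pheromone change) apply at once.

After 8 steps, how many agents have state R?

t=1: a0@(3,3):P a1@(2,0):P a2@(5,3):R a3@(5,1):R a4@(1,5):P a5@(0,2):P a6@(1,4):R a8@(5,2):R a9@(0,1):R
t=2: a0@(4,3):P a1@(2,5):P a2@(0,3):R a3@(4,1):R a4@(1,4):P a5@(5,2):P a6@(1,3):R a8@(4,2):R a9@(0,0):R
t=3: a0@(4,2):P a1@(2,4):P a3@(4,0):R a4@(1,3):P a5@(4,2):P a6@(1,2):R a8@(4,1):R a9@(5,0):R
t=4: a0@(4,1):P a1@(2,3):P a3@(4,5):R a4@(1,2):P a5@(4,1):P a6@(1,1):R a8@(4,0):R a9@(5,5):R
t=5: a0@(4,0):P a1@(2,2):P a3@(4,4):R a4@(1,1):P a5@(4,0):P a6@(1,0):R a8@(4,5):R a9@(5,4):R
t=6: a0@(4,5):P a1@(2,1):P a3@(4,3):R a4@(1,0):P a5@(4,5):P a6@(1,5):R a8@(4,4):R a9@(5,3):R
t=7: a0@(4,4):P a1@(2,0):P a3@(4,2):R a4@(1,5):P a5@(4,4):P a6@(1,4):R a8@(4,3):R a9@(5,2):R
t=8: a0@(4,3):P a1@(2,5):P a3@(4,1):R a4@(1,4):P a5@(4,3):P a6@(1,3):R a8@(4,2):R a9@(5,1):R

4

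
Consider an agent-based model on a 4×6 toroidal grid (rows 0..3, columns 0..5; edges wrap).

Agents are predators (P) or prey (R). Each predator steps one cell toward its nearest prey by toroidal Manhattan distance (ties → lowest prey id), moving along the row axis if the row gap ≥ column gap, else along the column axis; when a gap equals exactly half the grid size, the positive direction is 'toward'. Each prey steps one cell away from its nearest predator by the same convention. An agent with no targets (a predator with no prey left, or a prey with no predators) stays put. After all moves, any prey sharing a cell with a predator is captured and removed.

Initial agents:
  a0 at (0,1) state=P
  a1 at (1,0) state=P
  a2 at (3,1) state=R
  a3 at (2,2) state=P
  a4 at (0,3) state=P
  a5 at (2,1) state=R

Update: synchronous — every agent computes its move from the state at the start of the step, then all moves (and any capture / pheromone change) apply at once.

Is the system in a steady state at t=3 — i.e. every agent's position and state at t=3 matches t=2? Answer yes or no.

yes

t=1: a0@(3,1):P a1@(2,0):P a3@(2,1):P a4@(0,2):P
t=2: (unchanged — steady state)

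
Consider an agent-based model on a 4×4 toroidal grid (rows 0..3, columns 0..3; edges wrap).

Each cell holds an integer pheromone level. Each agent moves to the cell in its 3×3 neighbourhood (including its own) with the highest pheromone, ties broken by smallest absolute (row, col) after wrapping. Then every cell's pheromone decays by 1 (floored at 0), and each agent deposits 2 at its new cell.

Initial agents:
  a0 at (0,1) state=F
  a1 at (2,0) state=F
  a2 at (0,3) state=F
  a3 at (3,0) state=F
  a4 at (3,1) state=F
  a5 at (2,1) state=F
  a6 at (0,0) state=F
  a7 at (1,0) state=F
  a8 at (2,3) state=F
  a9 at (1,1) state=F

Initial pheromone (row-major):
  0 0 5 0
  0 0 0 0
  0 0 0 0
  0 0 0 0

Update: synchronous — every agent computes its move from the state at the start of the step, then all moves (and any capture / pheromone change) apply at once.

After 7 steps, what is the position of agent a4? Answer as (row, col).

(0, 2)

t=1: a0@(0,2) a1@(1,0) a2@(0,2) a3@(0,0) a4@(0,2) a5@(1,0) a6@(0,0) a7@(0,0) a8@(1,0) a9@(0,2) | pheromone: 6 0 12 0 / 6 0 0 0 / 0 0 0 0 / 0 0 0 0
t=2: a0@(0,2) a1@(0,0) a2@(0,2) a3@(0,0) a4@(0,2) a5@(0,0) a6@(0,0) a7@(0,0) a8@(0,0) a9@(0,2) | pheromone: 17 0 19 0 / 5 0 0 0 / 0 0 0 0 / 0 0 0 0
t=3: a0@(0,2) a1@(0,0) a2@(0,2) a3@(0,0) a4@(0,2) a5@(0,0) a6@(0,0) a7@(0,0) a8@(0,0) a9@(0,2) | pheromone: 28 0 26 0 / 4 0 0 0 / 0 0 0 0 / 0 0 0 0
t=4: a0@(0,2) a1@(0,0) a2@(0,2) a3@(0,0) a4@(0,2) a5@(0,0) a6@(0,0) a7@(0,0) a8@(0,0) a9@(0,2) | pheromone: 39 0 33 0 / 3 0 0 0 / 0 0 0 0 / 0 0 0 0
t=5: a0@(0,2) a1@(0,0) a2@(0,2) a3@(0,0) a4@(0,2) a5@(0,0) a6@(0,0) a7@(0,0) a8@(0,0) a9@(0,2) | pheromone: 50 0 40 0 / 2 0 0 0 / 0 0 0 0 / 0 0 0 0
t=6: a0@(0,2) a1@(0,0) a2@(0,2) a3@(0,0) a4@(0,2) a5@(0,0) a6@(0,0) a7@(0,0) a8@(0,0) a9@(0,2) | pheromone: 61 0 47 0 / 1 0 0 0 / 0 0 0 0 / 0 0 0 0
t=7: a0@(0,2) a1@(0,0) a2@(0,2) a3@(0,0) a4@(0,2) a5@(0,0) a6@(0,0) a7@(0,0) a8@(0,0) a9@(0,2) | pheromone: 72 0 54 0 / 0 0 0 0 / 0 0 0 0 / 0 0 0 0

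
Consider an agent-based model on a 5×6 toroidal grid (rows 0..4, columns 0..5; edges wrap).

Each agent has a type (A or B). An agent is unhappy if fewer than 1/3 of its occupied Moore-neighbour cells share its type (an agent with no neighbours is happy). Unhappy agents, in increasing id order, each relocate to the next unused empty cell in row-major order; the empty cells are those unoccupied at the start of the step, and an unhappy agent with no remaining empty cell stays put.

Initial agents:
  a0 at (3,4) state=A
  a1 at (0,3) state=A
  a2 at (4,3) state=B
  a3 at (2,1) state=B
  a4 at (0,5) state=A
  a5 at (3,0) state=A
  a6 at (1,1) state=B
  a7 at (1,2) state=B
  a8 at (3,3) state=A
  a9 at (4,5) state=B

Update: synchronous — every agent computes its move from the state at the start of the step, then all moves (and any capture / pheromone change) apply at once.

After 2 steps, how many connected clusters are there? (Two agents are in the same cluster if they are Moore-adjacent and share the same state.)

3

t=1: a0@(3,4):A a1@(0,0):A a2@(0,1):B a3@(2,1):B a4@(0,2):A a5@(0,4):A a6@(1,1):B a7@(1,2):B a8@(3,3):A a9@(1,0):B
t=2: a0@(3,4):A a1@(0,3):A a2@(0,1):B a3@(2,1):B a4@(0,5):A a5@(0,4):A a6@(1,1):B a7@(1,2):B a8@(3,3):A a9@(1,0):B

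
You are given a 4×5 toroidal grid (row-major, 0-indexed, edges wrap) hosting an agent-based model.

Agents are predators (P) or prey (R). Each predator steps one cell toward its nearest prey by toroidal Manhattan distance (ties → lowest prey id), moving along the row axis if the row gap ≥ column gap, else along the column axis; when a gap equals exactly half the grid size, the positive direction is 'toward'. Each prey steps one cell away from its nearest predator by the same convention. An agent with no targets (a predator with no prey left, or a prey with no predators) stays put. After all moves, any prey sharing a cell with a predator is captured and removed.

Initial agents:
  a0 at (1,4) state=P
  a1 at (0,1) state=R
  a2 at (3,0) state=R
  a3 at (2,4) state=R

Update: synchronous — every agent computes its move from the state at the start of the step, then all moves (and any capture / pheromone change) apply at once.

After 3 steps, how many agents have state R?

t=1: a0@(2,4):P a1@(0,2):R a2@(2,0):R a3@(3,4):R
t=2: a0@(2,0):P a1@(3,2):R a2@(2,1):R a3@(0,4):R
t=3: a0@(2,1):P a1@(3,3):R a2@(2,2):R a3@(3,4):R

3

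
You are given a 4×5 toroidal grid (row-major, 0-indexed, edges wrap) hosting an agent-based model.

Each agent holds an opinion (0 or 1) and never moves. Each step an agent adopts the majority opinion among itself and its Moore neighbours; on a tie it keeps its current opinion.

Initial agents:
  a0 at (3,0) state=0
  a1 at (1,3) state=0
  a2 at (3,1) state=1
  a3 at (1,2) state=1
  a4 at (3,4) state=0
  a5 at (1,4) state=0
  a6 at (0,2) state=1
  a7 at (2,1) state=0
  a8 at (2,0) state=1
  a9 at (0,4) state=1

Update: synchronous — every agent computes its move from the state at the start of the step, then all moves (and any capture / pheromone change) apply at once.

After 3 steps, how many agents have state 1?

5

t=1: a0@(3,0):0 a1@(1,3):1 a2@(3,1):1 a3@(1,2):1 a4@(3,4):0 a5@(1,4):0 a6@(0,2):1 a7@(2,1):1 a8@(2,0):0 a9@(0,4):0
t=2: (unchanged — steady state)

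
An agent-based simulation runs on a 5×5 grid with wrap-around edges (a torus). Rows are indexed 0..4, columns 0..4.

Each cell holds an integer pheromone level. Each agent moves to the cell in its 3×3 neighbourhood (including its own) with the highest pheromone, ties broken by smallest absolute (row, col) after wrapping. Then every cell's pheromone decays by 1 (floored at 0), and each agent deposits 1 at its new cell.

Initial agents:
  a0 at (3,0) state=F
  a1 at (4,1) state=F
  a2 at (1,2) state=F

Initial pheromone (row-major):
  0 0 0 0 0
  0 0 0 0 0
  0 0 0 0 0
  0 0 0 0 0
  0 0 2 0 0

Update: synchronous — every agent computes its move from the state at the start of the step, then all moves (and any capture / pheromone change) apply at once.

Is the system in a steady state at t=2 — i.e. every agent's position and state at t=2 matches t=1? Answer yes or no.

t=1: a0@(2,0) a1@(4,2) a2@(0,1) | pheromone: 0 1 0 0 0 / 0 0 0 0 0 / 1 0 0 0 0 / 0 0 0 0 0 / 0 0 2 0 0
t=2: a0@(2,0) a1@(4,2) a2@(4,2) | pheromone: 0 0 0 0 0 / 0 0 0 0 0 / 1 0 0 0 0 / 0 0 0 0 0 / 0 0 3 0 0

no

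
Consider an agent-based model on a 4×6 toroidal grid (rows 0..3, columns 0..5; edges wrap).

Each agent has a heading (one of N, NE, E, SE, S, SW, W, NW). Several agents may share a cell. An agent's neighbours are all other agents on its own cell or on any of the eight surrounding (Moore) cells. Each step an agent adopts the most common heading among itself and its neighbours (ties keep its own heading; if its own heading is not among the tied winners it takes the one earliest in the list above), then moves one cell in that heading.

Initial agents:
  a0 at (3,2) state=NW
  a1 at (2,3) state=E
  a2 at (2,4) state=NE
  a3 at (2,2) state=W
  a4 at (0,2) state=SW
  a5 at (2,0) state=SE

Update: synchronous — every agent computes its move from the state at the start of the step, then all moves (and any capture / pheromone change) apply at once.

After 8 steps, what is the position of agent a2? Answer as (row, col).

(2, 0)

t=1: a0@(2,1):NW a1@(2,4):E a2@(1,5):NE a3@(2,1):W a4@(1,1):SW a5@(3,1):SE
t=2: a0@(1,0):NW a1@(2,5):E a2@(0,0):NE a3@(2,0):W a4@(2,0):SW a5@(0,2):SE
t=3: a0@(0,5):NW a1@(2,0):E a2@(3,1):NE a3@(2,5):W a4@(3,5):SW a5@(1,3):SE
t=4: a0@(3,4):NW a1@(2,1):E a2@(2,2):NE a3@(2,4):W a4@(0,4):SW a5@(2,4):SE
t=5: a0@(2,3):NW a1@(2,2):E a2@(1,3):NE a3@(2,3):W a4@(1,3):SW a5@(3,5):SE
t=6: a0@(1,2):NW a1@(2,3):E a2@(0,4):NE a3@(2,2):W a4@(2,2):SW a5@(0,0):SE
t=7: a0@(0,1):NW a1@(2,4):E a2@(3,5):NE a3@(2,1):W a4@(3,1):SW a5@(1,1):SE
t=8: a0@(3,0):NW a1@(2,5):E a2@(2,0):NE a3@(2,0):W a4@(0,0):SW a5@(2,2):SE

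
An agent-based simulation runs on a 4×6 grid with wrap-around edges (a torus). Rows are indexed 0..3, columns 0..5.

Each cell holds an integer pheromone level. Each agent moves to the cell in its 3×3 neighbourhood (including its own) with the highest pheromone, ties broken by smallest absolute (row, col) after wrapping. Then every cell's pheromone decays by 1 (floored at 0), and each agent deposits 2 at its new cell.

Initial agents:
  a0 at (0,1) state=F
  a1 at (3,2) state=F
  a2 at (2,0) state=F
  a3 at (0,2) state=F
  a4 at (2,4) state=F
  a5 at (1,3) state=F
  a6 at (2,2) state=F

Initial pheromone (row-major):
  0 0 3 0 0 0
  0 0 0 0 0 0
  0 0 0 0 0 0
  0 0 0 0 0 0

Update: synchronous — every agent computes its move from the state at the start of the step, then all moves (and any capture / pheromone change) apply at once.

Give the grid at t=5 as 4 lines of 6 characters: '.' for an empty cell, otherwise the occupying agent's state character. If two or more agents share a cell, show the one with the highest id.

t=1: a0@(0,2) a1@(0,2) a2@(1,0) a3@(0,2) a4@(1,3) a5@(0,2) a6@(1,1) | pheromone: 0 0 10 0 0 0 / 2 2 0 2 0 0 / 0 0 0 0 0 0 / 0 0 0 0 0 0
t=2: a0@(0,2) a1@(0,2) a2@(1,0) a3@(0,2) a4@(0,2) a5@(0,2) a6@(0,2) | pheromone: 0 0 21 0 0 0 / 3 1 0 1 0 0 / 0 0 0 0 0 0 / 0 0 0 0 0 0
t=3: a0@(0,2) a1@(0,2) a2@(1,0) a3@(0,2) a4@(0,2) a5@(0,2) a6@(0,2) | pheromone: 0 0 32 0 0 0 / 4 0 0 0 0 0 / 0 0 0 0 0 0 / 0 0 0 0 0 0
t=4: a0@(0,2) a1@(0,2) a2@(1,0) a3@(0,2) a4@(0,2) a5@(0,2) a6@(0,2) | pheromone: 0 0 43 0 0 0 / 5 0 0 0 0 0 / 0 0 0 0 0 0 / 0 0 0 0 0 0
t=5: a0@(0,2) a1@(0,2) a2@(1,0) a3@(0,2) a4@(0,2) a5@(0,2) a6@(0,2) | pheromone: 0 0 54 0 0 0 / 6 0 0 0 0 0 / 0 0 0 0 0 0 / 0 0 0 0 0 0

..F...
F.....
......
......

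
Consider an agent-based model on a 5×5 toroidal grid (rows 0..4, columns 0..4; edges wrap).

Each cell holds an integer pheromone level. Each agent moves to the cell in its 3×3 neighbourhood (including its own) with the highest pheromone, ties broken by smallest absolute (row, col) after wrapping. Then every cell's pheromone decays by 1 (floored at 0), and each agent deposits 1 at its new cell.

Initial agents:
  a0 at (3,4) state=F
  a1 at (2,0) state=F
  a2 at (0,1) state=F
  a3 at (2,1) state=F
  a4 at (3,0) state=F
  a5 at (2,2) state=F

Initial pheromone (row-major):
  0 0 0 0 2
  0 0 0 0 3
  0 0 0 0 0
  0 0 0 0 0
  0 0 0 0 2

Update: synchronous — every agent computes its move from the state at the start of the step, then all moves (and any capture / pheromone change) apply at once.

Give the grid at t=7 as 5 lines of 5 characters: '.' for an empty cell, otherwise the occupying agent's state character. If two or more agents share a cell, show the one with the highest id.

t=1: a0@(4,4) a1@(1,4) a2@(0,0) a3@(1,0) a4@(4,4) a5@(1,1) | pheromone: 1 0 0 0 1 / 1 1 0 0 3 / 0 0 0 0 0 / 0 0 0 0 0 / 0 0 0 0 3
t=2: a0@(4,4) a1@(1,4) a2@(1,4) a3@(1,4) a4@(4,4) a5@(0,0) | pheromone: 1 0 0 0 0 / 0 0 0 0 5 / 0 0 0 0 0 / 0 0 0 0 0 / 0 0 0 0 4
t=3: a0@(4,4) a1@(1,4) a2@(1,4) a3@(1,4) a4@(4,4) a5@(1,4) | pheromone: 0 0 0 0 0 / 0 0 0 0 8 / 0 0 0 0 0 / 0 0 0 0 0 / 0 0 0 0 5
t=4: a0@(4,4) a1@(1,4) a2@(1,4) a3@(1,4) a4@(4,4) a5@(1,4) | pheromone: 0 0 0 0 0 / 0 0 0 0 11 / 0 0 0 0 0 / 0 0 0 0 0 / 0 0 0 0 6
t=5: a0@(4,4) a1@(1,4) a2@(1,4) a3@(1,4) a4@(4,4) a5@(1,4) | pheromone: 0 0 0 0 0 / 0 0 0 0 14 / 0 0 0 0 0 / 0 0 0 0 0 / 0 0 0 0 7
t=6: a0@(4,4) a1@(1,4) a2@(1,4) a3@(1,4) a4@(4,4) a5@(1,4) | pheromone: 0 0 0 0 0 / 0 0 0 0 17 / 0 0 0 0 0 / 0 0 0 0 0 / 0 0 0 0 8
t=7: a0@(4,4) a1@(1,4) a2@(1,4) a3@(1,4) a4@(4,4) a5@(1,4) | pheromone: 0 0 0 0 0 / 0 0 0 0 20 / 0 0 0 0 0 / 0 0 0 0 0 / 0 0 0 0 9

.....
....F
.....
.....
....F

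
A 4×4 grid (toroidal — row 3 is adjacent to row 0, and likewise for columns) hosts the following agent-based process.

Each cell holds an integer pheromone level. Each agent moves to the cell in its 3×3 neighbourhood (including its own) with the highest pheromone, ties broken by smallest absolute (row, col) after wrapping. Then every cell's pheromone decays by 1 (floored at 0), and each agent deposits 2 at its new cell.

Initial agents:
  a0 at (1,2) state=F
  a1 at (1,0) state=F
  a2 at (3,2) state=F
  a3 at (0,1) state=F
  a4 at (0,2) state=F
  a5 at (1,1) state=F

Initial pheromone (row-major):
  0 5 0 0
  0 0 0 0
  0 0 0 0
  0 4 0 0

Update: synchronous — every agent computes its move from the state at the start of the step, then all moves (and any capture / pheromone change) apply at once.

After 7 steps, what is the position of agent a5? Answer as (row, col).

(0, 1)

t=1: a0@(0,1) a1@(0,1) a2@(0,1) a3@(0,1) a4@(0,1) a5@(0,1) | pheromone: 0 16 0 0 / 0 0 0 0 / 0 0 0 0 / 0 3 0 0
t=2: a0@(0,1) a1@(0,1) a2@(0,1) a3@(0,1) a4@(0,1) a5@(0,1) | pheromone: 0 27 0 0 / 0 0 0 0 / 0 0 0 0 / 0 2 0 0
t=3: a0@(0,1) a1@(0,1) a2@(0,1) a3@(0,1) a4@(0,1) a5@(0,1) | pheromone: 0 38 0 0 / 0 0 0 0 / 0 0 0 0 / 0 1 0 0
t=4: a0@(0,1) a1@(0,1) a2@(0,1) a3@(0,1) a4@(0,1) a5@(0,1) | pheromone: 0 49 0 0 / 0 0 0 0 / 0 0 0 0 / 0 0 0 0
t=5: a0@(0,1) a1@(0,1) a2@(0,1) a3@(0,1) a4@(0,1) a5@(0,1) | pheromone: 0 60 0 0 / 0 0 0 0 / 0 0 0 0 / 0 0 0 0
t=6: a0@(0,1) a1@(0,1) a2@(0,1) a3@(0,1) a4@(0,1) a5@(0,1) | pheromone: 0 71 0 0 / 0 0 0 0 / 0 0 0 0 / 0 0 0 0
t=7: a0@(0,1) a1@(0,1) a2@(0,1) a3@(0,1) a4@(0,1) a5@(0,1) | pheromone: 0 82 0 0 / 0 0 0 0 / 0 0 0 0 / 0 0 0 0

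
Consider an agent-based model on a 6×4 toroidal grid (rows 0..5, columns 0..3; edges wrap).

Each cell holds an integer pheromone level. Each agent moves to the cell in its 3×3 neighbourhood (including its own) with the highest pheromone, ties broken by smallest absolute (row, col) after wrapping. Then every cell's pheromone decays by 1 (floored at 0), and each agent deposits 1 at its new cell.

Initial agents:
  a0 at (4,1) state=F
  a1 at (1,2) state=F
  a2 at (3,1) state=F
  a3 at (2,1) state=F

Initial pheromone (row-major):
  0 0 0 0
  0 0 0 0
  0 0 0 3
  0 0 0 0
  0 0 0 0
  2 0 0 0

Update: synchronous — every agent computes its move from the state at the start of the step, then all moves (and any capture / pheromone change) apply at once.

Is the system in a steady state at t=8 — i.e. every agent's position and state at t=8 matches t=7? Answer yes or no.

yes

t=1: a0@(5,0) a1@(2,3) a2@(2,0) a3@(1,0) | pheromone: 0 0 0 0 / 1 0 0 0 / 1 0 0 3 / 0 0 0 0 / 0 0 0 0 / 2 0 0 0
t=2: a0@(5,0) a1@(2,3) a2@(2,3) a3@(2,3) | pheromone: 0 0 0 0 / 0 0 0 0 / 0 0 0 5 / 0 0 0 0 / 0 0 0 0 / 2 0 0 0
t=3: a0@(5,0) a1@(2,3) a2@(2,3) a3@(2,3) | pheromone: 0 0 0 0 / 0 0 0 0 / 0 0 0 7 / 0 0 0 0 / 0 0 0 0 / 2 0 0 0
t=4: a0@(5,0) a1@(2,3) a2@(2,3) a3@(2,3) | pheromone: 0 0 0 0 / 0 0 0 0 / 0 0 0 9 / 0 0 0 0 / 0 0 0 0 / 2 0 0 0
t=5: a0@(5,0) a1@(2,3) a2@(2,3) a3@(2,3) | pheromone: 0 0 0 0 / 0 0 0 0 / 0 0 0 11 / 0 0 0 0 / 0 0 0 0 / 2 0 0 0
t=6: a0@(5,0) a1@(2,3) a2@(2,3) a3@(2,3) | pheromone: 0 0 0 0 / 0 0 0 0 / 0 0 0 13 / 0 0 0 0 / 0 0 0 0 / 2 0 0 0
t=7: a0@(5,0) a1@(2,3) a2@(2,3) a3@(2,3) | pheromone: 0 0 0 0 / 0 0 0 0 / 0 0 0 15 / 0 0 0 0 / 0 0 0 0 / 2 0 0 0
t=8: a0@(5,0) a1@(2,3) a2@(2,3) a3@(2,3) | pheromone: 0 0 0 0 / 0 0 0 0 / 0 0 0 17 / 0 0 0 0 / 0 0 0 0 / 2 0 0 0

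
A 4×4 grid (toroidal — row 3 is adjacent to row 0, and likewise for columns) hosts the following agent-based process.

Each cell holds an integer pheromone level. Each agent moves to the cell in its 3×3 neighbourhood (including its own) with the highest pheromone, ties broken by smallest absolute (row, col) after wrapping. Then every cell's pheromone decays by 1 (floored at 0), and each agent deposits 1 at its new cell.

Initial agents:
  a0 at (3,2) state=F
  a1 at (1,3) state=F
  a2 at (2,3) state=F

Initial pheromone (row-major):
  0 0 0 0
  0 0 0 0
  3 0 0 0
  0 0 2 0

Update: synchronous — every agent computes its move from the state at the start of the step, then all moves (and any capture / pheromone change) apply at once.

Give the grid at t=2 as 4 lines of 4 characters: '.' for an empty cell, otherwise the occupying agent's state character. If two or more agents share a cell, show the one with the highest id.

....
....
F...
..F.

t=1: a0@(3,2) a1@(2,0) a2@(2,0) | pheromone: 0 0 0 0 / 0 0 0 0 / 4 0 0 0 / 0 0 2 0
t=2: a0@(3,2) a1@(2,0) a2@(2,0) | pheromone: 0 0 0 0 / 0 0 0 0 / 5 0 0 0 / 0 0 2 0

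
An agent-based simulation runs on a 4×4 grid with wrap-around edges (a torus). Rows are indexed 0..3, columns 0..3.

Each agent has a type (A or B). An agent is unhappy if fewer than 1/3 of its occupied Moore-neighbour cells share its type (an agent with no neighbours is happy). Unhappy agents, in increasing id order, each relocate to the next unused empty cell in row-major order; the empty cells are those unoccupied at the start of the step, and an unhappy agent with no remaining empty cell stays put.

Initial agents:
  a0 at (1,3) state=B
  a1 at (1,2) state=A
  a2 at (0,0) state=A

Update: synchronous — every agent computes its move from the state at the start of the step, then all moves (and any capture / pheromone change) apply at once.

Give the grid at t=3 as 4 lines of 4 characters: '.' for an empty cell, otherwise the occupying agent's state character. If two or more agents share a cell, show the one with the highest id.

t=1: a0@(0,1):B a1@(0,2):A a2@(0,3):A
t=2: a0@(0,0):B a1@(0,2):A a2@(0,3):A
t=3: a0@(0,1):B a1@(0,2):A a2@(0,3):A

.BAA
....
....
....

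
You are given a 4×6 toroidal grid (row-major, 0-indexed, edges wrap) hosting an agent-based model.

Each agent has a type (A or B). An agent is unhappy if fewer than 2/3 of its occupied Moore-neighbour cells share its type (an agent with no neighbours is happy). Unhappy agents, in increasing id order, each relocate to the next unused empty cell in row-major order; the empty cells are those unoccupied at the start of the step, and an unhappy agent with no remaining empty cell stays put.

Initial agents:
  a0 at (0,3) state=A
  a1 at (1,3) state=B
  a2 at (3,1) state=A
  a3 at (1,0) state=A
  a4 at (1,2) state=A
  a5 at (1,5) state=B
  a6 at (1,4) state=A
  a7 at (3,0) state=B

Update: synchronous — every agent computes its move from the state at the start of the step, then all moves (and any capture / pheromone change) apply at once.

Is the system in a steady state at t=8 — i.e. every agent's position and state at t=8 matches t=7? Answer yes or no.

t=1: a0@(0,3):A a1@(0,0):B a2@(0,1):A a3@(0,2):A a4@(0,4):A a5@(0,5):B a6@(1,1):A a7@(2,0):B
t=2: a0@(0,3):A a1@(1,0):B a2@(0,1):A a3@(0,2):A a4@(1,2):A a5@(1,3):B a6@(1,4):A a7@(1,5):B
t=3: a0@(0,3):A a1@(0,0):B a2@(0,1):A a3@(0,2):A a4@(1,2):A a5@(0,4):B a6@(0,5):A a7@(1,1):B
t=4: a0@(0,3):A a1@(1,0):B a2@(1,3):A a3@(0,2):A a4@(1,2):A a5@(1,4):B a6@(1,5):A a7@(2,0):B
t=5: a0@(0,3):A a1@(0,0):B a2@(1,3):A a3@(0,2):A a4@(1,2):A a5@(0,1):B a6@(0,4):A a7@(0,5):B
t=6: a0@(0,3):A a1@(0,0):B a2@(1,3):A a3@(0,2):A a4@(1,2):A a5@(1,0):B a6@(0,4):A a7@(1,1):B
t=7: a0@(0,3):A a1@(0,0):B a2@(1,3):A a3@(0,2):A a4@(1,2):A a5@(1,0):B a6@(0,4):A a7@(0,1):B
t=8: a0@(0,3):A a1@(0,0):B a2@(1,3):A a3@(0,2):A a4@(1,2):A a5@(1,0):B a6@(0,4):A a7@(0,5):B

no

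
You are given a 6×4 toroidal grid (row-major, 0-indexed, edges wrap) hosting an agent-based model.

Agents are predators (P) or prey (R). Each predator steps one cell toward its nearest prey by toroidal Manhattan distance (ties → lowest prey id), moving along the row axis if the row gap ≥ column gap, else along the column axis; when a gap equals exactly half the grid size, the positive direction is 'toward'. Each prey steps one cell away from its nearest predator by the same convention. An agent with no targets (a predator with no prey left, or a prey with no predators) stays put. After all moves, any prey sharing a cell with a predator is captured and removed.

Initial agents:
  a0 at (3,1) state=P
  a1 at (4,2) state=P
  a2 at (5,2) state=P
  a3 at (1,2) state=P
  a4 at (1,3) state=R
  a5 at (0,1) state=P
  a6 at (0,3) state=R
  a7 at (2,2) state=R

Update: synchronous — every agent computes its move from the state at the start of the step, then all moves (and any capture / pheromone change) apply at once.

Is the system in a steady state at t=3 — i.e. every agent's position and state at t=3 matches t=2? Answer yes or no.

yes

t=1: a0@(2,1):P a1@(3,2):P a2@(0,2):P a3@(1,3):P a4@(1,0):R a5@(0,2):P
t=2: a0@(1,1):P a1@(2,2):P a2@(0,3):P a3@(1,0):P a5@(0,3):P
t=3: (unchanged — steady state)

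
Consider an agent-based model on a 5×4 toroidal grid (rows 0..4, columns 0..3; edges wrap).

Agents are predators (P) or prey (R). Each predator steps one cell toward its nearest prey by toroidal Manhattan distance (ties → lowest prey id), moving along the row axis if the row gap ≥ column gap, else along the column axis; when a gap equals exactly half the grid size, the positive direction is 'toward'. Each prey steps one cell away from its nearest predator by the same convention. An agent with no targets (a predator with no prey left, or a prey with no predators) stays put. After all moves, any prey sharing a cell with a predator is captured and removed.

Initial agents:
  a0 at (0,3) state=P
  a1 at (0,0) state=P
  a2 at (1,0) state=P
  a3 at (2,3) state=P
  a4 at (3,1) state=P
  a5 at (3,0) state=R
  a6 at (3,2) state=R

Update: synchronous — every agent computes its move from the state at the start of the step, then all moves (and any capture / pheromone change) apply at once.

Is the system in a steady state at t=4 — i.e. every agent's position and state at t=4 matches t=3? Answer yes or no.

yes

t=1: a0@(4,3):P a1@(4,0):P a2@(2,0):P a3@(3,3):P a4@(3,0):P
t=2: (unchanged — steady state)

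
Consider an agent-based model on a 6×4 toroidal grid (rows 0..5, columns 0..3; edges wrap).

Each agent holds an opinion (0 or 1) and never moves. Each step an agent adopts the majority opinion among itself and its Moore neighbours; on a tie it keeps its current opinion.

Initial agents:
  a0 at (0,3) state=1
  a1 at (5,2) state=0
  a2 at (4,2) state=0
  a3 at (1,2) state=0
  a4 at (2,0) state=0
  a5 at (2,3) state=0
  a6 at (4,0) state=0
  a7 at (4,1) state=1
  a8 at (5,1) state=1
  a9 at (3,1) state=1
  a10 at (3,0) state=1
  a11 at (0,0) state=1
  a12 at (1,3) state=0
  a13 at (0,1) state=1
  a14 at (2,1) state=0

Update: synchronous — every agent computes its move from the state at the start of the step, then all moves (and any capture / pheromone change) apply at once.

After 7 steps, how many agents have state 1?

t=1: a0@(0,3):0 a1@(5,2):1 a2@(4,2):1 a3@(1,2):0 a4@(2,0):0 a5@(2,3):0 a6@(4,0):1 a7@(4,1):1 a8@(5,1):1 a9@(3,1):0 a10@(3,0):0 a11@(0,0):1 a12@(1,3):0 a13@(0,1):1 a14@(2,1):0
t=2: (unchanged — steady state)

7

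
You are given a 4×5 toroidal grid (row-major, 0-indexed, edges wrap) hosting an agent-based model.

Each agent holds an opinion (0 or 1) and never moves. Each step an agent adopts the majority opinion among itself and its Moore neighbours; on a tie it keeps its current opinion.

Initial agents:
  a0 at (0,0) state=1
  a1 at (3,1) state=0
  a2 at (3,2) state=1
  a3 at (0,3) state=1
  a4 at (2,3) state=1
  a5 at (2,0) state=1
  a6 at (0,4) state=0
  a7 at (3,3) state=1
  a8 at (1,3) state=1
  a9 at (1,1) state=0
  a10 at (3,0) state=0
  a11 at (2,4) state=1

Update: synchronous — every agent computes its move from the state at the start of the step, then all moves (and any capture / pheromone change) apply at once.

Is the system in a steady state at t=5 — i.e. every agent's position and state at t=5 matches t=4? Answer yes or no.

t=1: a0@(0,0):0 a1@(3,1):1 a2@(3,2):1 a3@(0,3):1 a4@(2,3):1 a5@(2,0):0 a6@(0,4):1 a7@(3,3):1 a8@(1,3):1 a9@(1,1):1 a10@(3,0):0 a11@(2,4):1
t=2: a0@(0,0):1 a1@(3,1):0 a2@(3,2):1 a3@(0,3):1 a4@(2,3):1 a5@(2,0):1 a6@(0,4):1 a7@(3,3):1 a8@(1,3):1 a9@(1,1):0 a10@(3,0):0 a11@(2,4):1
t=3: a0@(0,0):0 a1@(3,1):1 a2@(3,2):1 a3@(0,3):1 a4@(2,3):1 a5@(2,0):0 a6@(0,4):1 a7@(3,3):1 a8@(1,3):1 a9@(1,1):1 a10@(3,0):1 a11@(2,4):1
t=4: a0@(0,0):1 a1@(3,1):1 a2@(3,2):1 a3@(0,3):1 a4@(2,3):1 a5@(2,0):1 a6@(0,4):1 a7@(3,3):1 a8@(1,3):1 a9@(1,1):0 a10@(3,0):1 a11@(2,4):1
t=5: a0@(0,0):1 a1@(3,1):1 a2@(3,2):1 a3@(0,3):1 a4@(2,3):1 a5@(2,0):1 a6@(0,4):1 a7@(3,3):1 a8@(1,3):1 a9@(1,1):1 a10@(3,0):1 a11@(2,4):1

no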